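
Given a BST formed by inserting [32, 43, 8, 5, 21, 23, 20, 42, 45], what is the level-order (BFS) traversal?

Tree insertion order: [32, 43, 8, 5, 21, 23, 20, 42, 45]
Tree (level-order array): [32, 8, 43, 5, 21, 42, 45, None, None, 20, 23]
BFS from the root, enqueuing left then right child of each popped node:
  queue [32] -> pop 32, enqueue [8, 43], visited so far: [32]
  queue [8, 43] -> pop 8, enqueue [5, 21], visited so far: [32, 8]
  queue [43, 5, 21] -> pop 43, enqueue [42, 45], visited so far: [32, 8, 43]
  queue [5, 21, 42, 45] -> pop 5, enqueue [none], visited so far: [32, 8, 43, 5]
  queue [21, 42, 45] -> pop 21, enqueue [20, 23], visited so far: [32, 8, 43, 5, 21]
  queue [42, 45, 20, 23] -> pop 42, enqueue [none], visited so far: [32, 8, 43, 5, 21, 42]
  queue [45, 20, 23] -> pop 45, enqueue [none], visited so far: [32, 8, 43, 5, 21, 42, 45]
  queue [20, 23] -> pop 20, enqueue [none], visited so far: [32, 8, 43, 5, 21, 42, 45, 20]
  queue [23] -> pop 23, enqueue [none], visited so far: [32, 8, 43, 5, 21, 42, 45, 20, 23]
Result: [32, 8, 43, 5, 21, 42, 45, 20, 23]


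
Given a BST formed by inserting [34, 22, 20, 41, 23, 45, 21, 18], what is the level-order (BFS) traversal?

Tree insertion order: [34, 22, 20, 41, 23, 45, 21, 18]
Tree (level-order array): [34, 22, 41, 20, 23, None, 45, 18, 21]
BFS from the root, enqueuing left then right child of each popped node:
  queue [34] -> pop 34, enqueue [22, 41], visited so far: [34]
  queue [22, 41] -> pop 22, enqueue [20, 23], visited so far: [34, 22]
  queue [41, 20, 23] -> pop 41, enqueue [45], visited so far: [34, 22, 41]
  queue [20, 23, 45] -> pop 20, enqueue [18, 21], visited so far: [34, 22, 41, 20]
  queue [23, 45, 18, 21] -> pop 23, enqueue [none], visited so far: [34, 22, 41, 20, 23]
  queue [45, 18, 21] -> pop 45, enqueue [none], visited so far: [34, 22, 41, 20, 23, 45]
  queue [18, 21] -> pop 18, enqueue [none], visited so far: [34, 22, 41, 20, 23, 45, 18]
  queue [21] -> pop 21, enqueue [none], visited so far: [34, 22, 41, 20, 23, 45, 18, 21]
Result: [34, 22, 41, 20, 23, 45, 18, 21]


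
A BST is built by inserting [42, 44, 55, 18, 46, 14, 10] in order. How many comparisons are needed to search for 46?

Search path for 46: 42 -> 44 -> 55 -> 46
Found: True
Comparisons: 4


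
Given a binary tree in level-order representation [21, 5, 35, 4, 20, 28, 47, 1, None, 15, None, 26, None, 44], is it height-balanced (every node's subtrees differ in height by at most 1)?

Tree (level-order array): [21, 5, 35, 4, 20, 28, 47, 1, None, 15, None, 26, None, 44]
Definition: a tree is height-balanced if, at every node, |h(left) - h(right)| <= 1 (empty subtree has height -1).
Bottom-up per-node check:
  node 1: h_left=-1, h_right=-1, diff=0 [OK], height=0
  node 4: h_left=0, h_right=-1, diff=1 [OK], height=1
  node 15: h_left=-1, h_right=-1, diff=0 [OK], height=0
  node 20: h_left=0, h_right=-1, diff=1 [OK], height=1
  node 5: h_left=1, h_right=1, diff=0 [OK], height=2
  node 26: h_left=-1, h_right=-1, diff=0 [OK], height=0
  node 28: h_left=0, h_right=-1, diff=1 [OK], height=1
  node 44: h_left=-1, h_right=-1, diff=0 [OK], height=0
  node 47: h_left=0, h_right=-1, diff=1 [OK], height=1
  node 35: h_left=1, h_right=1, diff=0 [OK], height=2
  node 21: h_left=2, h_right=2, diff=0 [OK], height=3
All nodes satisfy the balance condition.
Result: Balanced


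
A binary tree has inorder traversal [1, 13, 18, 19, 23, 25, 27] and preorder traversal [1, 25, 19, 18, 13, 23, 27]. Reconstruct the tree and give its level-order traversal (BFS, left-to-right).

Inorder:  [1, 13, 18, 19, 23, 25, 27]
Preorder: [1, 25, 19, 18, 13, 23, 27]
Algorithm: preorder visits root first, so consume preorder in order;
for each root, split the current inorder slice at that value into
left-subtree inorder and right-subtree inorder, then recurse.
Recursive splits:
  root=1; inorder splits into left=[], right=[13, 18, 19, 23, 25, 27]
  root=25; inorder splits into left=[13, 18, 19, 23], right=[27]
  root=19; inorder splits into left=[13, 18], right=[23]
  root=18; inorder splits into left=[13], right=[]
  root=13; inorder splits into left=[], right=[]
  root=23; inorder splits into left=[], right=[]
  root=27; inorder splits into left=[], right=[]
Reconstructed level-order: [1, 25, 19, 27, 18, 23, 13]


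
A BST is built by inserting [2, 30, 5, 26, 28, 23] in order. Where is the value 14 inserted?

Starting tree (level order): [2, None, 30, 5, None, None, 26, 23, 28]
Insertion path: 2 -> 30 -> 5 -> 26 -> 23
Result: insert 14 as left child of 23
Final tree (level order): [2, None, 30, 5, None, None, 26, 23, 28, 14]


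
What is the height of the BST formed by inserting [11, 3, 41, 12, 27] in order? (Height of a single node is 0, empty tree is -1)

Insertion order: [11, 3, 41, 12, 27]
Tree (level-order array): [11, 3, 41, None, None, 12, None, None, 27]
Compute height bottom-up (empty subtree = -1):
  height(3) = 1 + max(-1, -1) = 0
  height(27) = 1 + max(-1, -1) = 0
  height(12) = 1 + max(-1, 0) = 1
  height(41) = 1 + max(1, -1) = 2
  height(11) = 1 + max(0, 2) = 3
Height = 3


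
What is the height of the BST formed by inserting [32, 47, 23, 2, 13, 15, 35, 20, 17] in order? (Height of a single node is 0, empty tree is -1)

Insertion order: [32, 47, 23, 2, 13, 15, 35, 20, 17]
Tree (level-order array): [32, 23, 47, 2, None, 35, None, None, 13, None, None, None, 15, None, 20, 17]
Compute height bottom-up (empty subtree = -1):
  height(17) = 1 + max(-1, -1) = 0
  height(20) = 1 + max(0, -1) = 1
  height(15) = 1 + max(-1, 1) = 2
  height(13) = 1 + max(-1, 2) = 3
  height(2) = 1 + max(-1, 3) = 4
  height(23) = 1 + max(4, -1) = 5
  height(35) = 1 + max(-1, -1) = 0
  height(47) = 1 + max(0, -1) = 1
  height(32) = 1 + max(5, 1) = 6
Height = 6


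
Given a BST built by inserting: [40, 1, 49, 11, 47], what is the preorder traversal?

Tree insertion order: [40, 1, 49, 11, 47]
Tree (level-order array): [40, 1, 49, None, 11, 47]
Preorder traversal: [40, 1, 11, 49, 47]


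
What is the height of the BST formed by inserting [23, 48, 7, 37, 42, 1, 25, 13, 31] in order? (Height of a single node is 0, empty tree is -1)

Insertion order: [23, 48, 7, 37, 42, 1, 25, 13, 31]
Tree (level-order array): [23, 7, 48, 1, 13, 37, None, None, None, None, None, 25, 42, None, 31]
Compute height bottom-up (empty subtree = -1):
  height(1) = 1 + max(-1, -1) = 0
  height(13) = 1 + max(-1, -1) = 0
  height(7) = 1 + max(0, 0) = 1
  height(31) = 1 + max(-1, -1) = 0
  height(25) = 1 + max(-1, 0) = 1
  height(42) = 1 + max(-1, -1) = 0
  height(37) = 1 + max(1, 0) = 2
  height(48) = 1 + max(2, -1) = 3
  height(23) = 1 + max(1, 3) = 4
Height = 4


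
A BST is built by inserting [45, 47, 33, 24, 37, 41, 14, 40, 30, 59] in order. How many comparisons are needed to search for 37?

Search path for 37: 45 -> 33 -> 37
Found: True
Comparisons: 3


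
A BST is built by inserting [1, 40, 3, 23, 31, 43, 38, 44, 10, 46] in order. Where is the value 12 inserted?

Starting tree (level order): [1, None, 40, 3, 43, None, 23, None, 44, 10, 31, None, 46, None, None, None, 38]
Insertion path: 1 -> 40 -> 3 -> 23 -> 10
Result: insert 12 as right child of 10
Final tree (level order): [1, None, 40, 3, 43, None, 23, None, 44, 10, 31, None, 46, None, 12, None, 38]


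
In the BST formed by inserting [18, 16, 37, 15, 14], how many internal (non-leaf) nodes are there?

Tree built from: [18, 16, 37, 15, 14]
Tree (level-order array): [18, 16, 37, 15, None, None, None, 14]
Rule: An internal node has at least one child.
Per-node child counts:
  node 18: 2 child(ren)
  node 16: 1 child(ren)
  node 15: 1 child(ren)
  node 14: 0 child(ren)
  node 37: 0 child(ren)
Matching nodes: [18, 16, 15]
Count of internal (non-leaf) nodes: 3


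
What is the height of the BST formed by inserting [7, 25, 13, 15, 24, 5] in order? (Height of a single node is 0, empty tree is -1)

Insertion order: [7, 25, 13, 15, 24, 5]
Tree (level-order array): [7, 5, 25, None, None, 13, None, None, 15, None, 24]
Compute height bottom-up (empty subtree = -1):
  height(5) = 1 + max(-1, -1) = 0
  height(24) = 1 + max(-1, -1) = 0
  height(15) = 1 + max(-1, 0) = 1
  height(13) = 1 + max(-1, 1) = 2
  height(25) = 1 + max(2, -1) = 3
  height(7) = 1 + max(0, 3) = 4
Height = 4


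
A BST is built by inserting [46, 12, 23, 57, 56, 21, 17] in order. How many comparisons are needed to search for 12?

Search path for 12: 46 -> 12
Found: True
Comparisons: 2


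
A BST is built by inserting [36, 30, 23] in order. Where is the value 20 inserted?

Starting tree (level order): [36, 30, None, 23]
Insertion path: 36 -> 30 -> 23
Result: insert 20 as left child of 23
Final tree (level order): [36, 30, None, 23, None, 20]


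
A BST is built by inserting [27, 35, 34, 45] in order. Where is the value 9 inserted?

Starting tree (level order): [27, None, 35, 34, 45]
Insertion path: 27
Result: insert 9 as left child of 27
Final tree (level order): [27, 9, 35, None, None, 34, 45]


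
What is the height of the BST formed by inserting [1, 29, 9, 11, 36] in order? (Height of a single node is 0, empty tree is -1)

Insertion order: [1, 29, 9, 11, 36]
Tree (level-order array): [1, None, 29, 9, 36, None, 11]
Compute height bottom-up (empty subtree = -1):
  height(11) = 1 + max(-1, -1) = 0
  height(9) = 1 + max(-1, 0) = 1
  height(36) = 1 + max(-1, -1) = 0
  height(29) = 1 + max(1, 0) = 2
  height(1) = 1 + max(-1, 2) = 3
Height = 3


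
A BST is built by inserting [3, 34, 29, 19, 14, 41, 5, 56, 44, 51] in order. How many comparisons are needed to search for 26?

Search path for 26: 3 -> 34 -> 29 -> 19
Found: False
Comparisons: 4


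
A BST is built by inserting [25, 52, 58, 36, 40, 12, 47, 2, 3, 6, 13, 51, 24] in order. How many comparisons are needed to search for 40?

Search path for 40: 25 -> 52 -> 36 -> 40
Found: True
Comparisons: 4


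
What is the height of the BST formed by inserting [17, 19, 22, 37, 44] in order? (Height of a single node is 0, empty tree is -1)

Insertion order: [17, 19, 22, 37, 44]
Tree (level-order array): [17, None, 19, None, 22, None, 37, None, 44]
Compute height bottom-up (empty subtree = -1):
  height(44) = 1 + max(-1, -1) = 0
  height(37) = 1 + max(-1, 0) = 1
  height(22) = 1 + max(-1, 1) = 2
  height(19) = 1 + max(-1, 2) = 3
  height(17) = 1 + max(-1, 3) = 4
Height = 4


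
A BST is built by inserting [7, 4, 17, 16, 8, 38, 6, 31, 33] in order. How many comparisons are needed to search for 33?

Search path for 33: 7 -> 17 -> 38 -> 31 -> 33
Found: True
Comparisons: 5


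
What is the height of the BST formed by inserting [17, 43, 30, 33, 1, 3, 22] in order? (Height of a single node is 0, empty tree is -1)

Insertion order: [17, 43, 30, 33, 1, 3, 22]
Tree (level-order array): [17, 1, 43, None, 3, 30, None, None, None, 22, 33]
Compute height bottom-up (empty subtree = -1):
  height(3) = 1 + max(-1, -1) = 0
  height(1) = 1 + max(-1, 0) = 1
  height(22) = 1 + max(-1, -1) = 0
  height(33) = 1 + max(-1, -1) = 0
  height(30) = 1 + max(0, 0) = 1
  height(43) = 1 + max(1, -1) = 2
  height(17) = 1 + max(1, 2) = 3
Height = 3


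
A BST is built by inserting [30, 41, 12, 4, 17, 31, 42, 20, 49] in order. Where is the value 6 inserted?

Starting tree (level order): [30, 12, 41, 4, 17, 31, 42, None, None, None, 20, None, None, None, 49]
Insertion path: 30 -> 12 -> 4
Result: insert 6 as right child of 4
Final tree (level order): [30, 12, 41, 4, 17, 31, 42, None, 6, None, 20, None, None, None, 49]


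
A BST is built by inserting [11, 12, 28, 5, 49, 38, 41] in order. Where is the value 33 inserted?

Starting tree (level order): [11, 5, 12, None, None, None, 28, None, 49, 38, None, None, 41]
Insertion path: 11 -> 12 -> 28 -> 49 -> 38
Result: insert 33 as left child of 38
Final tree (level order): [11, 5, 12, None, None, None, 28, None, 49, 38, None, 33, 41]


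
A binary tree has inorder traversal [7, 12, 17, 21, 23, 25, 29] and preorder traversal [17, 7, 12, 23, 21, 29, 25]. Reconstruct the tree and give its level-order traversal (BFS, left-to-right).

Inorder:  [7, 12, 17, 21, 23, 25, 29]
Preorder: [17, 7, 12, 23, 21, 29, 25]
Algorithm: preorder visits root first, so consume preorder in order;
for each root, split the current inorder slice at that value into
left-subtree inorder and right-subtree inorder, then recurse.
Recursive splits:
  root=17; inorder splits into left=[7, 12], right=[21, 23, 25, 29]
  root=7; inorder splits into left=[], right=[12]
  root=12; inorder splits into left=[], right=[]
  root=23; inorder splits into left=[21], right=[25, 29]
  root=21; inorder splits into left=[], right=[]
  root=29; inorder splits into left=[25], right=[]
  root=25; inorder splits into left=[], right=[]
Reconstructed level-order: [17, 7, 23, 12, 21, 29, 25]


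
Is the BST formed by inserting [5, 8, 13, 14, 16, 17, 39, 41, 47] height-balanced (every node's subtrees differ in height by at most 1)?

Tree (level-order array): [5, None, 8, None, 13, None, 14, None, 16, None, 17, None, 39, None, 41, None, 47]
Definition: a tree is height-balanced if, at every node, |h(left) - h(right)| <= 1 (empty subtree has height -1).
Bottom-up per-node check:
  node 47: h_left=-1, h_right=-1, diff=0 [OK], height=0
  node 41: h_left=-1, h_right=0, diff=1 [OK], height=1
  node 39: h_left=-1, h_right=1, diff=2 [FAIL (|-1-1|=2 > 1)], height=2
  node 17: h_left=-1, h_right=2, diff=3 [FAIL (|-1-2|=3 > 1)], height=3
  node 16: h_left=-1, h_right=3, diff=4 [FAIL (|-1-3|=4 > 1)], height=4
  node 14: h_left=-1, h_right=4, diff=5 [FAIL (|-1-4|=5 > 1)], height=5
  node 13: h_left=-1, h_right=5, diff=6 [FAIL (|-1-5|=6 > 1)], height=6
  node 8: h_left=-1, h_right=6, diff=7 [FAIL (|-1-6|=7 > 1)], height=7
  node 5: h_left=-1, h_right=7, diff=8 [FAIL (|-1-7|=8 > 1)], height=8
Node 39 violates the condition: |-1 - 1| = 2 > 1.
Result: Not balanced


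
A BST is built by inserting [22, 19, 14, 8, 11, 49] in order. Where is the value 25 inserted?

Starting tree (level order): [22, 19, 49, 14, None, None, None, 8, None, None, 11]
Insertion path: 22 -> 49
Result: insert 25 as left child of 49
Final tree (level order): [22, 19, 49, 14, None, 25, None, 8, None, None, None, None, 11]


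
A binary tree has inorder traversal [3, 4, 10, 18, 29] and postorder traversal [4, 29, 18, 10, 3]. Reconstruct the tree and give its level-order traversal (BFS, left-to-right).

Inorder:   [3, 4, 10, 18, 29]
Postorder: [4, 29, 18, 10, 3]
Algorithm: postorder visits root last, so walk postorder right-to-left;
each value is the root of the current inorder slice — split it at that
value, recurse on the right subtree first, then the left.
Recursive splits:
  root=3; inorder splits into left=[], right=[4, 10, 18, 29]
  root=10; inorder splits into left=[4], right=[18, 29]
  root=18; inorder splits into left=[], right=[29]
  root=29; inorder splits into left=[], right=[]
  root=4; inorder splits into left=[], right=[]
Reconstructed level-order: [3, 10, 4, 18, 29]


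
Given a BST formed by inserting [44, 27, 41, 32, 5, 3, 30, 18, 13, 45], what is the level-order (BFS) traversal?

Tree insertion order: [44, 27, 41, 32, 5, 3, 30, 18, 13, 45]
Tree (level-order array): [44, 27, 45, 5, 41, None, None, 3, 18, 32, None, None, None, 13, None, 30]
BFS from the root, enqueuing left then right child of each popped node:
  queue [44] -> pop 44, enqueue [27, 45], visited so far: [44]
  queue [27, 45] -> pop 27, enqueue [5, 41], visited so far: [44, 27]
  queue [45, 5, 41] -> pop 45, enqueue [none], visited so far: [44, 27, 45]
  queue [5, 41] -> pop 5, enqueue [3, 18], visited so far: [44, 27, 45, 5]
  queue [41, 3, 18] -> pop 41, enqueue [32], visited so far: [44, 27, 45, 5, 41]
  queue [3, 18, 32] -> pop 3, enqueue [none], visited so far: [44, 27, 45, 5, 41, 3]
  queue [18, 32] -> pop 18, enqueue [13], visited so far: [44, 27, 45, 5, 41, 3, 18]
  queue [32, 13] -> pop 32, enqueue [30], visited so far: [44, 27, 45, 5, 41, 3, 18, 32]
  queue [13, 30] -> pop 13, enqueue [none], visited so far: [44, 27, 45, 5, 41, 3, 18, 32, 13]
  queue [30] -> pop 30, enqueue [none], visited so far: [44, 27, 45, 5, 41, 3, 18, 32, 13, 30]
Result: [44, 27, 45, 5, 41, 3, 18, 32, 13, 30]


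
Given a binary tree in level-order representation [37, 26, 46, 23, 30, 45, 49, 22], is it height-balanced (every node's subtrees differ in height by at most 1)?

Tree (level-order array): [37, 26, 46, 23, 30, 45, 49, 22]
Definition: a tree is height-balanced if, at every node, |h(left) - h(right)| <= 1 (empty subtree has height -1).
Bottom-up per-node check:
  node 22: h_left=-1, h_right=-1, diff=0 [OK], height=0
  node 23: h_left=0, h_right=-1, diff=1 [OK], height=1
  node 30: h_left=-1, h_right=-1, diff=0 [OK], height=0
  node 26: h_left=1, h_right=0, diff=1 [OK], height=2
  node 45: h_left=-1, h_right=-1, diff=0 [OK], height=0
  node 49: h_left=-1, h_right=-1, diff=0 [OK], height=0
  node 46: h_left=0, h_right=0, diff=0 [OK], height=1
  node 37: h_left=2, h_right=1, diff=1 [OK], height=3
All nodes satisfy the balance condition.
Result: Balanced


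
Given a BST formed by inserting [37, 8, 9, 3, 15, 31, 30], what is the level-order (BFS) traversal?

Tree insertion order: [37, 8, 9, 3, 15, 31, 30]
Tree (level-order array): [37, 8, None, 3, 9, None, None, None, 15, None, 31, 30]
BFS from the root, enqueuing left then right child of each popped node:
  queue [37] -> pop 37, enqueue [8], visited so far: [37]
  queue [8] -> pop 8, enqueue [3, 9], visited so far: [37, 8]
  queue [3, 9] -> pop 3, enqueue [none], visited so far: [37, 8, 3]
  queue [9] -> pop 9, enqueue [15], visited so far: [37, 8, 3, 9]
  queue [15] -> pop 15, enqueue [31], visited so far: [37, 8, 3, 9, 15]
  queue [31] -> pop 31, enqueue [30], visited so far: [37, 8, 3, 9, 15, 31]
  queue [30] -> pop 30, enqueue [none], visited so far: [37, 8, 3, 9, 15, 31, 30]
Result: [37, 8, 3, 9, 15, 31, 30]


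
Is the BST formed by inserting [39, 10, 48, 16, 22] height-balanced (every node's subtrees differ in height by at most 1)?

Tree (level-order array): [39, 10, 48, None, 16, None, None, None, 22]
Definition: a tree is height-balanced if, at every node, |h(left) - h(right)| <= 1 (empty subtree has height -1).
Bottom-up per-node check:
  node 22: h_left=-1, h_right=-1, diff=0 [OK], height=0
  node 16: h_left=-1, h_right=0, diff=1 [OK], height=1
  node 10: h_left=-1, h_right=1, diff=2 [FAIL (|-1-1|=2 > 1)], height=2
  node 48: h_left=-1, h_right=-1, diff=0 [OK], height=0
  node 39: h_left=2, h_right=0, diff=2 [FAIL (|2-0|=2 > 1)], height=3
Node 10 violates the condition: |-1 - 1| = 2 > 1.
Result: Not balanced


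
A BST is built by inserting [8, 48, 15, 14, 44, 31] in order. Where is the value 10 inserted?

Starting tree (level order): [8, None, 48, 15, None, 14, 44, None, None, 31]
Insertion path: 8 -> 48 -> 15 -> 14
Result: insert 10 as left child of 14
Final tree (level order): [8, None, 48, 15, None, 14, 44, 10, None, 31]


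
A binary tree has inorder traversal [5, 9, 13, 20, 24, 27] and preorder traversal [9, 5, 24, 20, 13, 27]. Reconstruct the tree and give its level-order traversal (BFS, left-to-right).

Inorder:  [5, 9, 13, 20, 24, 27]
Preorder: [9, 5, 24, 20, 13, 27]
Algorithm: preorder visits root first, so consume preorder in order;
for each root, split the current inorder slice at that value into
left-subtree inorder and right-subtree inorder, then recurse.
Recursive splits:
  root=9; inorder splits into left=[5], right=[13, 20, 24, 27]
  root=5; inorder splits into left=[], right=[]
  root=24; inorder splits into left=[13, 20], right=[27]
  root=20; inorder splits into left=[13], right=[]
  root=13; inorder splits into left=[], right=[]
  root=27; inorder splits into left=[], right=[]
Reconstructed level-order: [9, 5, 24, 20, 27, 13]


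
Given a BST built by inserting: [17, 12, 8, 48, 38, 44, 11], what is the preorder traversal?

Tree insertion order: [17, 12, 8, 48, 38, 44, 11]
Tree (level-order array): [17, 12, 48, 8, None, 38, None, None, 11, None, 44]
Preorder traversal: [17, 12, 8, 11, 48, 38, 44]


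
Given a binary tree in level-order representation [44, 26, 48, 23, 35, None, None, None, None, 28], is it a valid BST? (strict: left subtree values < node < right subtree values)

Level-order array: [44, 26, 48, 23, 35, None, None, None, None, 28]
Validate using subtree bounds (lo, hi): at each node, require lo < value < hi,
then recurse left with hi=value and right with lo=value.
Preorder trace (stopping at first violation):
  at node 44 with bounds (-inf, +inf): OK
  at node 26 with bounds (-inf, 44): OK
  at node 23 with bounds (-inf, 26): OK
  at node 35 with bounds (26, 44): OK
  at node 28 with bounds (26, 35): OK
  at node 48 with bounds (44, +inf): OK
No violation found at any node.
Result: Valid BST


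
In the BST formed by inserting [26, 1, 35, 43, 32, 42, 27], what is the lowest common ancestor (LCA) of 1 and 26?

Tree insertion order: [26, 1, 35, 43, 32, 42, 27]
Tree (level-order array): [26, 1, 35, None, None, 32, 43, 27, None, 42]
In a BST, the LCA of p=1, q=26 is the first node v on the
root-to-leaf path with p <= v <= q (go left if both < v, right if both > v).
Walk from root:
  at 26: 1 <= 26 <= 26, this is the LCA
LCA = 26


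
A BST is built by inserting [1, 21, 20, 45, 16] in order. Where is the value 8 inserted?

Starting tree (level order): [1, None, 21, 20, 45, 16]
Insertion path: 1 -> 21 -> 20 -> 16
Result: insert 8 as left child of 16
Final tree (level order): [1, None, 21, 20, 45, 16, None, None, None, 8]


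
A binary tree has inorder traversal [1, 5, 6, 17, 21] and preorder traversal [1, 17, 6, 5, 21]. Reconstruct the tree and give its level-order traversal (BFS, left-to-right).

Inorder:  [1, 5, 6, 17, 21]
Preorder: [1, 17, 6, 5, 21]
Algorithm: preorder visits root first, so consume preorder in order;
for each root, split the current inorder slice at that value into
left-subtree inorder and right-subtree inorder, then recurse.
Recursive splits:
  root=1; inorder splits into left=[], right=[5, 6, 17, 21]
  root=17; inorder splits into left=[5, 6], right=[21]
  root=6; inorder splits into left=[5], right=[]
  root=5; inorder splits into left=[], right=[]
  root=21; inorder splits into left=[], right=[]
Reconstructed level-order: [1, 17, 6, 21, 5]


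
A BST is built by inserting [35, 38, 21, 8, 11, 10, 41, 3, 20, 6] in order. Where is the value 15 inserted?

Starting tree (level order): [35, 21, 38, 8, None, None, 41, 3, 11, None, None, None, 6, 10, 20]
Insertion path: 35 -> 21 -> 8 -> 11 -> 20
Result: insert 15 as left child of 20
Final tree (level order): [35, 21, 38, 8, None, None, 41, 3, 11, None, None, None, 6, 10, 20, None, None, None, None, 15]


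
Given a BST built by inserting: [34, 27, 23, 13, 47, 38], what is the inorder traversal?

Tree insertion order: [34, 27, 23, 13, 47, 38]
Tree (level-order array): [34, 27, 47, 23, None, 38, None, 13]
Inorder traversal: [13, 23, 27, 34, 38, 47]


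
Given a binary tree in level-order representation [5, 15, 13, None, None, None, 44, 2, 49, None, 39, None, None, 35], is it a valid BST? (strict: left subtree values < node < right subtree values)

Level-order array: [5, 15, 13, None, None, None, 44, 2, 49, None, 39, None, None, 35]
Validate using subtree bounds (lo, hi): at each node, require lo < value < hi,
then recurse left with hi=value and right with lo=value.
Preorder trace (stopping at first violation):
  at node 5 with bounds (-inf, +inf): OK
  at node 15 with bounds (-inf, 5): VIOLATION
Node 15 violates its bound: not (-inf < 15 < 5).
Result: Not a valid BST


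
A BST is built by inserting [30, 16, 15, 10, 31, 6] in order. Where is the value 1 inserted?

Starting tree (level order): [30, 16, 31, 15, None, None, None, 10, None, 6]
Insertion path: 30 -> 16 -> 15 -> 10 -> 6
Result: insert 1 as left child of 6
Final tree (level order): [30, 16, 31, 15, None, None, None, 10, None, 6, None, 1]


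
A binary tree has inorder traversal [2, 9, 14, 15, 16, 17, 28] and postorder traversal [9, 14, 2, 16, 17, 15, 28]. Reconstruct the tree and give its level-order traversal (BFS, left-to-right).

Inorder:   [2, 9, 14, 15, 16, 17, 28]
Postorder: [9, 14, 2, 16, 17, 15, 28]
Algorithm: postorder visits root last, so walk postorder right-to-left;
each value is the root of the current inorder slice — split it at that
value, recurse on the right subtree first, then the left.
Recursive splits:
  root=28; inorder splits into left=[2, 9, 14, 15, 16, 17], right=[]
  root=15; inorder splits into left=[2, 9, 14], right=[16, 17]
  root=17; inorder splits into left=[16], right=[]
  root=16; inorder splits into left=[], right=[]
  root=2; inorder splits into left=[], right=[9, 14]
  root=14; inorder splits into left=[9], right=[]
  root=9; inorder splits into left=[], right=[]
Reconstructed level-order: [28, 15, 2, 17, 14, 16, 9]


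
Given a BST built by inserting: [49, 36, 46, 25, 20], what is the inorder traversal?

Tree insertion order: [49, 36, 46, 25, 20]
Tree (level-order array): [49, 36, None, 25, 46, 20]
Inorder traversal: [20, 25, 36, 46, 49]


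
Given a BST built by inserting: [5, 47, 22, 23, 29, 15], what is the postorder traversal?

Tree insertion order: [5, 47, 22, 23, 29, 15]
Tree (level-order array): [5, None, 47, 22, None, 15, 23, None, None, None, 29]
Postorder traversal: [15, 29, 23, 22, 47, 5]


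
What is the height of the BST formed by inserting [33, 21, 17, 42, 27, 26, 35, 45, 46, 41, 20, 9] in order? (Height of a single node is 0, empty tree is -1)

Insertion order: [33, 21, 17, 42, 27, 26, 35, 45, 46, 41, 20, 9]
Tree (level-order array): [33, 21, 42, 17, 27, 35, 45, 9, 20, 26, None, None, 41, None, 46]
Compute height bottom-up (empty subtree = -1):
  height(9) = 1 + max(-1, -1) = 0
  height(20) = 1 + max(-1, -1) = 0
  height(17) = 1 + max(0, 0) = 1
  height(26) = 1 + max(-1, -1) = 0
  height(27) = 1 + max(0, -1) = 1
  height(21) = 1 + max(1, 1) = 2
  height(41) = 1 + max(-1, -1) = 0
  height(35) = 1 + max(-1, 0) = 1
  height(46) = 1 + max(-1, -1) = 0
  height(45) = 1 + max(-1, 0) = 1
  height(42) = 1 + max(1, 1) = 2
  height(33) = 1 + max(2, 2) = 3
Height = 3


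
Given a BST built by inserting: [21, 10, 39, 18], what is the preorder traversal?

Tree insertion order: [21, 10, 39, 18]
Tree (level-order array): [21, 10, 39, None, 18]
Preorder traversal: [21, 10, 18, 39]


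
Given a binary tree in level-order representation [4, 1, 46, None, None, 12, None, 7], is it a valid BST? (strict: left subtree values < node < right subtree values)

Level-order array: [4, 1, 46, None, None, 12, None, 7]
Validate using subtree bounds (lo, hi): at each node, require lo < value < hi,
then recurse left with hi=value and right with lo=value.
Preorder trace (stopping at first violation):
  at node 4 with bounds (-inf, +inf): OK
  at node 1 with bounds (-inf, 4): OK
  at node 46 with bounds (4, +inf): OK
  at node 12 with bounds (4, 46): OK
  at node 7 with bounds (4, 12): OK
No violation found at any node.
Result: Valid BST


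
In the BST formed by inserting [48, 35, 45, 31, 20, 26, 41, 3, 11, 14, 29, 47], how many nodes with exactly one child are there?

Tree built from: [48, 35, 45, 31, 20, 26, 41, 3, 11, 14, 29, 47]
Tree (level-order array): [48, 35, None, 31, 45, 20, None, 41, 47, 3, 26, None, None, None, None, None, 11, None, 29, None, 14]
Rule: These are nodes with exactly 1 non-null child.
Per-node child counts:
  node 48: 1 child(ren)
  node 35: 2 child(ren)
  node 31: 1 child(ren)
  node 20: 2 child(ren)
  node 3: 1 child(ren)
  node 11: 1 child(ren)
  node 14: 0 child(ren)
  node 26: 1 child(ren)
  node 29: 0 child(ren)
  node 45: 2 child(ren)
  node 41: 0 child(ren)
  node 47: 0 child(ren)
Matching nodes: [48, 31, 3, 11, 26]
Count of nodes with exactly one child: 5


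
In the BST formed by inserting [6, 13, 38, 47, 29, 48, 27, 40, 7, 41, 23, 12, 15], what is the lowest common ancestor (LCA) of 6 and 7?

Tree insertion order: [6, 13, 38, 47, 29, 48, 27, 40, 7, 41, 23, 12, 15]
Tree (level-order array): [6, None, 13, 7, 38, None, 12, 29, 47, None, None, 27, None, 40, 48, 23, None, None, 41, None, None, 15]
In a BST, the LCA of p=6, q=7 is the first node v on the
root-to-leaf path with p <= v <= q (go left if both < v, right if both > v).
Walk from root:
  at 6: 6 <= 6 <= 7, this is the LCA
LCA = 6


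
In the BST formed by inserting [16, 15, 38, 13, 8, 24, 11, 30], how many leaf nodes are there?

Tree built from: [16, 15, 38, 13, 8, 24, 11, 30]
Tree (level-order array): [16, 15, 38, 13, None, 24, None, 8, None, None, 30, None, 11]
Rule: A leaf has 0 children.
Per-node child counts:
  node 16: 2 child(ren)
  node 15: 1 child(ren)
  node 13: 1 child(ren)
  node 8: 1 child(ren)
  node 11: 0 child(ren)
  node 38: 1 child(ren)
  node 24: 1 child(ren)
  node 30: 0 child(ren)
Matching nodes: [11, 30]
Count of leaf nodes: 2


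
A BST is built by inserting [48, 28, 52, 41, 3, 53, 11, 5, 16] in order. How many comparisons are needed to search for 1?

Search path for 1: 48 -> 28 -> 3
Found: False
Comparisons: 3


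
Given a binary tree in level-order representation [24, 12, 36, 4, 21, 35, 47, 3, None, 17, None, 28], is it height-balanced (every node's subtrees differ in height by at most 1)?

Tree (level-order array): [24, 12, 36, 4, 21, 35, 47, 3, None, 17, None, 28]
Definition: a tree is height-balanced if, at every node, |h(left) - h(right)| <= 1 (empty subtree has height -1).
Bottom-up per-node check:
  node 3: h_left=-1, h_right=-1, diff=0 [OK], height=0
  node 4: h_left=0, h_right=-1, diff=1 [OK], height=1
  node 17: h_left=-1, h_right=-1, diff=0 [OK], height=0
  node 21: h_left=0, h_right=-1, diff=1 [OK], height=1
  node 12: h_left=1, h_right=1, diff=0 [OK], height=2
  node 28: h_left=-1, h_right=-1, diff=0 [OK], height=0
  node 35: h_left=0, h_right=-1, diff=1 [OK], height=1
  node 47: h_left=-1, h_right=-1, diff=0 [OK], height=0
  node 36: h_left=1, h_right=0, diff=1 [OK], height=2
  node 24: h_left=2, h_right=2, diff=0 [OK], height=3
All nodes satisfy the balance condition.
Result: Balanced


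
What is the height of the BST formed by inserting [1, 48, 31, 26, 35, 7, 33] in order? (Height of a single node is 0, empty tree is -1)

Insertion order: [1, 48, 31, 26, 35, 7, 33]
Tree (level-order array): [1, None, 48, 31, None, 26, 35, 7, None, 33]
Compute height bottom-up (empty subtree = -1):
  height(7) = 1 + max(-1, -1) = 0
  height(26) = 1 + max(0, -1) = 1
  height(33) = 1 + max(-1, -1) = 0
  height(35) = 1 + max(0, -1) = 1
  height(31) = 1 + max(1, 1) = 2
  height(48) = 1 + max(2, -1) = 3
  height(1) = 1 + max(-1, 3) = 4
Height = 4


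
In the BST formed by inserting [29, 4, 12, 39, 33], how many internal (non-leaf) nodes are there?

Tree built from: [29, 4, 12, 39, 33]
Tree (level-order array): [29, 4, 39, None, 12, 33]
Rule: An internal node has at least one child.
Per-node child counts:
  node 29: 2 child(ren)
  node 4: 1 child(ren)
  node 12: 0 child(ren)
  node 39: 1 child(ren)
  node 33: 0 child(ren)
Matching nodes: [29, 4, 39]
Count of internal (non-leaf) nodes: 3


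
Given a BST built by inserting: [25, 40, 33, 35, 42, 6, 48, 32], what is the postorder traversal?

Tree insertion order: [25, 40, 33, 35, 42, 6, 48, 32]
Tree (level-order array): [25, 6, 40, None, None, 33, 42, 32, 35, None, 48]
Postorder traversal: [6, 32, 35, 33, 48, 42, 40, 25]


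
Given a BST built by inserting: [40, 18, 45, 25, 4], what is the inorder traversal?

Tree insertion order: [40, 18, 45, 25, 4]
Tree (level-order array): [40, 18, 45, 4, 25]
Inorder traversal: [4, 18, 25, 40, 45]


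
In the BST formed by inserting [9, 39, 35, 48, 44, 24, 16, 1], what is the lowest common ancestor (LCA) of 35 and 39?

Tree insertion order: [9, 39, 35, 48, 44, 24, 16, 1]
Tree (level-order array): [9, 1, 39, None, None, 35, 48, 24, None, 44, None, 16]
In a BST, the LCA of p=35, q=39 is the first node v on the
root-to-leaf path with p <= v <= q (go left if both < v, right if both > v).
Walk from root:
  at 9: both 35 and 39 > 9, go right
  at 39: 35 <= 39 <= 39, this is the LCA
LCA = 39


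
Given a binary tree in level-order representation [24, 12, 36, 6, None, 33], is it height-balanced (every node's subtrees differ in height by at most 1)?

Tree (level-order array): [24, 12, 36, 6, None, 33]
Definition: a tree is height-balanced if, at every node, |h(left) - h(right)| <= 1 (empty subtree has height -1).
Bottom-up per-node check:
  node 6: h_left=-1, h_right=-1, diff=0 [OK], height=0
  node 12: h_left=0, h_right=-1, diff=1 [OK], height=1
  node 33: h_left=-1, h_right=-1, diff=0 [OK], height=0
  node 36: h_left=0, h_right=-1, diff=1 [OK], height=1
  node 24: h_left=1, h_right=1, diff=0 [OK], height=2
All nodes satisfy the balance condition.
Result: Balanced


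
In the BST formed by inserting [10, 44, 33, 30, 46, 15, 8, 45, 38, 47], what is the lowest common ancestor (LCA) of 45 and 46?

Tree insertion order: [10, 44, 33, 30, 46, 15, 8, 45, 38, 47]
Tree (level-order array): [10, 8, 44, None, None, 33, 46, 30, 38, 45, 47, 15]
In a BST, the LCA of p=45, q=46 is the first node v on the
root-to-leaf path with p <= v <= q (go left if both < v, right if both > v).
Walk from root:
  at 10: both 45 and 46 > 10, go right
  at 44: both 45 and 46 > 44, go right
  at 46: 45 <= 46 <= 46, this is the LCA
LCA = 46


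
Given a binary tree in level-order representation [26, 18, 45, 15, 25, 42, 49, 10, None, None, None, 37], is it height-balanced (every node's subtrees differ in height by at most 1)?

Tree (level-order array): [26, 18, 45, 15, 25, 42, 49, 10, None, None, None, 37]
Definition: a tree is height-balanced if, at every node, |h(left) - h(right)| <= 1 (empty subtree has height -1).
Bottom-up per-node check:
  node 10: h_left=-1, h_right=-1, diff=0 [OK], height=0
  node 15: h_left=0, h_right=-1, diff=1 [OK], height=1
  node 25: h_left=-1, h_right=-1, diff=0 [OK], height=0
  node 18: h_left=1, h_right=0, diff=1 [OK], height=2
  node 37: h_left=-1, h_right=-1, diff=0 [OK], height=0
  node 42: h_left=0, h_right=-1, diff=1 [OK], height=1
  node 49: h_left=-1, h_right=-1, diff=0 [OK], height=0
  node 45: h_left=1, h_right=0, diff=1 [OK], height=2
  node 26: h_left=2, h_right=2, diff=0 [OK], height=3
All nodes satisfy the balance condition.
Result: Balanced


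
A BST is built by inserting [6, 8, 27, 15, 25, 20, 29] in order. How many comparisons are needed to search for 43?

Search path for 43: 6 -> 8 -> 27 -> 29
Found: False
Comparisons: 4


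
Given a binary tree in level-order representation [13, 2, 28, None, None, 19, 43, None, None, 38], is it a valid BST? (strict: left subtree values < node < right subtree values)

Level-order array: [13, 2, 28, None, None, 19, 43, None, None, 38]
Validate using subtree bounds (lo, hi): at each node, require lo < value < hi,
then recurse left with hi=value and right with lo=value.
Preorder trace (stopping at first violation):
  at node 13 with bounds (-inf, +inf): OK
  at node 2 with bounds (-inf, 13): OK
  at node 28 with bounds (13, +inf): OK
  at node 19 with bounds (13, 28): OK
  at node 43 with bounds (28, +inf): OK
  at node 38 with bounds (28, 43): OK
No violation found at any node.
Result: Valid BST


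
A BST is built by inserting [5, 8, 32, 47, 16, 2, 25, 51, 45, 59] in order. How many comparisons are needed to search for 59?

Search path for 59: 5 -> 8 -> 32 -> 47 -> 51 -> 59
Found: True
Comparisons: 6


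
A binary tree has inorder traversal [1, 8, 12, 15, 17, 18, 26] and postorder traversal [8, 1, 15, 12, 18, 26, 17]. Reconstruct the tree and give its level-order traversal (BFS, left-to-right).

Inorder:   [1, 8, 12, 15, 17, 18, 26]
Postorder: [8, 1, 15, 12, 18, 26, 17]
Algorithm: postorder visits root last, so walk postorder right-to-left;
each value is the root of the current inorder slice — split it at that
value, recurse on the right subtree first, then the left.
Recursive splits:
  root=17; inorder splits into left=[1, 8, 12, 15], right=[18, 26]
  root=26; inorder splits into left=[18], right=[]
  root=18; inorder splits into left=[], right=[]
  root=12; inorder splits into left=[1, 8], right=[15]
  root=15; inorder splits into left=[], right=[]
  root=1; inorder splits into left=[], right=[8]
  root=8; inorder splits into left=[], right=[]
Reconstructed level-order: [17, 12, 26, 1, 15, 18, 8]


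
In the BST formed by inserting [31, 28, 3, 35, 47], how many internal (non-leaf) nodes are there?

Tree built from: [31, 28, 3, 35, 47]
Tree (level-order array): [31, 28, 35, 3, None, None, 47]
Rule: An internal node has at least one child.
Per-node child counts:
  node 31: 2 child(ren)
  node 28: 1 child(ren)
  node 3: 0 child(ren)
  node 35: 1 child(ren)
  node 47: 0 child(ren)
Matching nodes: [31, 28, 35]
Count of internal (non-leaf) nodes: 3


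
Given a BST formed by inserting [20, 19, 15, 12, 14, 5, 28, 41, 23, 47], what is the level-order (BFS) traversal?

Tree insertion order: [20, 19, 15, 12, 14, 5, 28, 41, 23, 47]
Tree (level-order array): [20, 19, 28, 15, None, 23, 41, 12, None, None, None, None, 47, 5, 14]
BFS from the root, enqueuing left then right child of each popped node:
  queue [20] -> pop 20, enqueue [19, 28], visited so far: [20]
  queue [19, 28] -> pop 19, enqueue [15], visited so far: [20, 19]
  queue [28, 15] -> pop 28, enqueue [23, 41], visited so far: [20, 19, 28]
  queue [15, 23, 41] -> pop 15, enqueue [12], visited so far: [20, 19, 28, 15]
  queue [23, 41, 12] -> pop 23, enqueue [none], visited so far: [20, 19, 28, 15, 23]
  queue [41, 12] -> pop 41, enqueue [47], visited so far: [20, 19, 28, 15, 23, 41]
  queue [12, 47] -> pop 12, enqueue [5, 14], visited so far: [20, 19, 28, 15, 23, 41, 12]
  queue [47, 5, 14] -> pop 47, enqueue [none], visited so far: [20, 19, 28, 15, 23, 41, 12, 47]
  queue [5, 14] -> pop 5, enqueue [none], visited so far: [20, 19, 28, 15, 23, 41, 12, 47, 5]
  queue [14] -> pop 14, enqueue [none], visited so far: [20, 19, 28, 15, 23, 41, 12, 47, 5, 14]
Result: [20, 19, 28, 15, 23, 41, 12, 47, 5, 14]


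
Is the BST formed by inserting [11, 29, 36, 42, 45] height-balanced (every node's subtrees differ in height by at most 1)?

Tree (level-order array): [11, None, 29, None, 36, None, 42, None, 45]
Definition: a tree is height-balanced if, at every node, |h(left) - h(right)| <= 1 (empty subtree has height -1).
Bottom-up per-node check:
  node 45: h_left=-1, h_right=-1, diff=0 [OK], height=0
  node 42: h_left=-1, h_right=0, diff=1 [OK], height=1
  node 36: h_left=-1, h_right=1, diff=2 [FAIL (|-1-1|=2 > 1)], height=2
  node 29: h_left=-1, h_right=2, diff=3 [FAIL (|-1-2|=3 > 1)], height=3
  node 11: h_left=-1, h_right=3, diff=4 [FAIL (|-1-3|=4 > 1)], height=4
Node 36 violates the condition: |-1 - 1| = 2 > 1.
Result: Not balanced


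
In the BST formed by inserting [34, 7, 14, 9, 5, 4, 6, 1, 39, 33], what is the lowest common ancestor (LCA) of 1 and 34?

Tree insertion order: [34, 7, 14, 9, 5, 4, 6, 1, 39, 33]
Tree (level-order array): [34, 7, 39, 5, 14, None, None, 4, 6, 9, 33, 1]
In a BST, the LCA of p=1, q=34 is the first node v on the
root-to-leaf path with p <= v <= q (go left if both < v, right if both > v).
Walk from root:
  at 34: 1 <= 34 <= 34, this is the LCA
LCA = 34


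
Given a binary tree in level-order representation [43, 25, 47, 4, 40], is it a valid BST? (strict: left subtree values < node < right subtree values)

Level-order array: [43, 25, 47, 4, 40]
Validate using subtree bounds (lo, hi): at each node, require lo < value < hi,
then recurse left with hi=value and right with lo=value.
Preorder trace (stopping at first violation):
  at node 43 with bounds (-inf, +inf): OK
  at node 25 with bounds (-inf, 43): OK
  at node 4 with bounds (-inf, 25): OK
  at node 40 with bounds (25, 43): OK
  at node 47 with bounds (43, +inf): OK
No violation found at any node.
Result: Valid BST


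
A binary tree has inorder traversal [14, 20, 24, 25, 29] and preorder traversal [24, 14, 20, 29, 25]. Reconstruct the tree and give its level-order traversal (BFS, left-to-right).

Inorder:  [14, 20, 24, 25, 29]
Preorder: [24, 14, 20, 29, 25]
Algorithm: preorder visits root first, so consume preorder in order;
for each root, split the current inorder slice at that value into
left-subtree inorder and right-subtree inorder, then recurse.
Recursive splits:
  root=24; inorder splits into left=[14, 20], right=[25, 29]
  root=14; inorder splits into left=[], right=[20]
  root=20; inorder splits into left=[], right=[]
  root=29; inorder splits into left=[25], right=[]
  root=25; inorder splits into left=[], right=[]
Reconstructed level-order: [24, 14, 29, 20, 25]
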